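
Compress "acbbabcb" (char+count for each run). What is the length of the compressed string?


Input: acbbabcb
Runs:
  'a' x 1 => "a1"
  'c' x 1 => "c1"
  'b' x 2 => "b2"
  'a' x 1 => "a1"
  'b' x 1 => "b1"
  'c' x 1 => "c1"
  'b' x 1 => "b1"
Compressed: "a1c1b2a1b1c1b1"
Compressed length: 14

14


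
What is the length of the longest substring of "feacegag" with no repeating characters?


Input: "feacegag"
Sliding window (track last position of each char):
  Position 0 ('f'): window [0,0] length 1 -- new best
  Position 1 ('e'): window [0,1] length 2 -- new best
  Position 2 ('a'): window [0,2] length 3 -- new best
  Position 3 ('c'): window [0,3] length 4 -- new best
  Position 4 ('e'): repeat (last at 1), move window start to 2
  Position 4 ('e'): window [2,4] length 3
  Position 5 ('g'): window [2,5] length 4
  Position 6 ('a'): repeat (last at 2), move window start to 3
  Position 6 ('a'): window [3,6] length 4
  Position 7 ('g'): repeat (last at 5), move window start to 6
  Position 7 ('g'): window [6,7] length 2
Longest substring with no repeats: "feac" with length 4

4


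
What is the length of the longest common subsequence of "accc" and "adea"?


LCS of "accc" and "adea"
DP table:
           a    d    e    a
      0    0    0    0    0
  a   0    1    1    1    1
  c   0    1    1    1    1
  c   0    1    1    1    1
  c   0    1    1    1    1
LCS length = dp[4][4] = 1

1


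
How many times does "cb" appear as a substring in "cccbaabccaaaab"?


Searching for "cb" in "cccbaabccaaaab"
Scanning each position:
  Position 0: "cc" => no
  Position 1: "cc" => no
  Position 2: "cb" => MATCH
  Position 3: "ba" => no
  Position 4: "aa" => no
  Position 5: "ab" => no
  Position 6: "bc" => no
  Position 7: "cc" => no
  Position 8: "ca" => no
  Position 9: "aa" => no
  Position 10: "aa" => no
  Position 11: "aa" => no
  Position 12: "ab" => no
Total occurrences: 1

1


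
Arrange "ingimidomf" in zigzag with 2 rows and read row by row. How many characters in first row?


Zigzag "ingimidomf" into 2 rows:
Placing characters:
  'i' => row 0
  'n' => row 1
  'g' => row 0
  'i' => row 1
  'm' => row 0
  'i' => row 1
  'd' => row 0
  'o' => row 1
  'm' => row 0
  'f' => row 1
Rows:
  Row 0: "igmdm"
  Row 1: "niiof"
First row length: 5

5


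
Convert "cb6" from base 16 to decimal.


Input: "cb6" in base 16
Positional expansion:
  Digit 'c' (value 12) x 16^2 = 3072
  Digit 'b' (value 11) x 16^1 = 176
  Digit '6' (value 6) x 16^0 = 6
Sum = 3254

3254


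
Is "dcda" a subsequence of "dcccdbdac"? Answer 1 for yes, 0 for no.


Check if "dcda" is a subsequence of "dcccdbdac"
Greedy scan:
  Position 0 ('d'): matches sub[0] = 'd'
  Position 1 ('c'): matches sub[1] = 'c'
  Position 2 ('c'): no match needed
  Position 3 ('c'): no match needed
  Position 4 ('d'): matches sub[2] = 'd'
  Position 5 ('b'): no match needed
  Position 6 ('d'): no match needed
  Position 7 ('a'): matches sub[3] = 'a'
  Position 8 ('c'): no match needed
All 4 characters matched => is a subsequence

1


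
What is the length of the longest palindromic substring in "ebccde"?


Input: "ebccde"
Checking substrings for palindromes:
  [2:4] "cc" (len 2) => palindrome
Longest palindromic substring: "cc" with length 2

2


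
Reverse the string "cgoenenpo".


Input: cgoenenpo
Reading characters right to left:
  Position 8: 'o'
  Position 7: 'p'
  Position 6: 'n'
  Position 5: 'e'
  Position 4: 'n'
  Position 3: 'e'
  Position 2: 'o'
  Position 1: 'g'
  Position 0: 'c'
Reversed: opneneogc

opneneogc


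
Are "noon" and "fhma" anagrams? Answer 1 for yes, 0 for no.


Strings: "noon", "fhma"
Sorted first:  nnoo
Sorted second: afhm
Differ at position 0: 'n' vs 'a' => not anagrams

0


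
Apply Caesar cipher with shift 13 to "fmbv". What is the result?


Caesar cipher: shift "fmbv" by 13
  'f' (pos 5) + 13 = pos 18 = 's'
  'm' (pos 12) + 13 = pos 25 = 'z'
  'b' (pos 1) + 13 = pos 14 = 'o'
  'v' (pos 21) + 13 = pos 8 = 'i'
Result: szoi

szoi


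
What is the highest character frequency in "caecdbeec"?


Input: caecdbeec
Character counts:
  'a': 1
  'b': 1
  'c': 3
  'd': 1
  'e': 3
Maximum frequency: 3

3


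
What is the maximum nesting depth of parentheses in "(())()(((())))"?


Input: "(())()(((())))"
Tracking depth:
  Position 0 '(': depth becomes 1
  Position 1 '(': depth becomes 2
  Position 2 ')': depth becomes 1
  Position 3 ')': depth becomes 0
  Position 4 '(': depth becomes 1
  Position 5 ')': depth becomes 0
  Position 6 '(': depth becomes 1
  Position 7 '(': depth becomes 2
  Position 8 '(': depth becomes 3
  Position 9 '(': depth becomes 4
  Position 10 ')': depth becomes 3
  Position 11 ')': depth becomes 2
  Position 12 ')': depth becomes 1
  Position 13 ')': depth becomes 0
Maximum depth reached: 4

4


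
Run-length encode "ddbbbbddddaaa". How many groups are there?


Input: ddbbbbddddaaa
Scanning for consecutive runs:
  Group 1: 'd' x 2 (positions 0-1)
  Group 2: 'b' x 4 (positions 2-5)
  Group 3: 'd' x 4 (positions 6-9)
  Group 4: 'a' x 3 (positions 10-12)
Total groups: 4

4


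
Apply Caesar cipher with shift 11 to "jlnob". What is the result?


Caesar cipher: shift "jlnob" by 11
  'j' (pos 9) + 11 = pos 20 = 'u'
  'l' (pos 11) + 11 = pos 22 = 'w'
  'n' (pos 13) + 11 = pos 24 = 'y'
  'o' (pos 14) + 11 = pos 25 = 'z'
  'b' (pos 1) + 11 = pos 12 = 'm'
Result: uwyzm

uwyzm


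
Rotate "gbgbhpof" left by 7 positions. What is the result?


Input: "gbgbhpof", rotate left by 7
First 7 characters: "gbgbhpo"
Remaining characters: "f"
Concatenate remaining + first: "f" + "gbgbhpo" = "fgbgbhpo"

fgbgbhpo


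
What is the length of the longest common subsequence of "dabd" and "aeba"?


LCS of "dabd" and "aeba"
DP table:
           a    e    b    a
      0    0    0    0    0
  d   0    0    0    0    0
  a   0    1    1    1    1
  b   0    1    1    2    2
  d   0    1    1    2    2
LCS length = dp[4][4] = 2

2


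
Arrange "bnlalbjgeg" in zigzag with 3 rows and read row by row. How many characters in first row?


Zigzag "bnlalbjgeg" into 3 rows:
Placing characters:
  'b' => row 0
  'n' => row 1
  'l' => row 2
  'a' => row 1
  'l' => row 0
  'b' => row 1
  'j' => row 2
  'g' => row 1
  'e' => row 0
  'g' => row 1
Rows:
  Row 0: "ble"
  Row 1: "nabgg"
  Row 2: "lj"
First row length: 3

3


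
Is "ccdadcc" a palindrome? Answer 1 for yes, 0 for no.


Input: ccdadcc
Reversed: ccdadcc
  Compare pos 0 ('c') with pos 6 ('c'): match
  Compare pos 1 ('c') with pos 5 ('c'): match
  Compare pos 2 ('d') with pos 4 ('d'): match
Result: palindrome

1


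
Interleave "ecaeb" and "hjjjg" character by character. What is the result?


Interleaving "ecaeb" and "hjjjg":
  Position 0: 'e' from first, 'h' from second => "eh"
  Position 1: 'c' from first, 'j' from second => "cj"
  Position 2: 'a' from first, 'j' from second => "aj"
  Position 3: 'e' from first, 'j' from second => "ej"
  Position 4: 'b' from first, 'g' from second => "bg"
Result: ehcjajejbg

ehcjajejbg


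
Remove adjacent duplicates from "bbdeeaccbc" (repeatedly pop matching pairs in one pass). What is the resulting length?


Input: bbdeeaccbc
Stack-based adjacent duplicate removal:
  Read 'b': push. Stack: b
  Read 'b': matches stack top 'b' => pop. Stack: (empty)
  Read 'd': push. Stack: d
  Read 'e': push. Stack: de
  Read 'e': matches stack top 'e' => pop. Stack: d
  Read 'a': push. Stack: da
  Read 'c': push. Stack: dac
  Read 'c': matches stack top 'c' => pop. Stack: da
  Read 'b': push. Stack: dab
  Read 'c': push. Stack: dabc
Final stack: "dabc" (length 4)

4


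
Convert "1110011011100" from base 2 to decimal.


Input: "1110011011100" in base 2
Positional expansion:
  Digit '1' (value 1) x 2^12 = 4096
  Digit '1' (value 1) x 2^11 = 2048
  Digit '1' (value 1) x 2^10 = 1024
  Digit '0' (value 0) x 2^9 = 0
  Digit '0' (value 0) x 2^8 = 0
  Digit '1' (value 1) x 2^7 = 128
  Digit '1' (value 1) x 2^6 = 64
  Digit '0' (value 0) x 2^5 = 0
  Digit '1' (value 1) x 2^4 = 16
  Digit '1' (value 1) x 2^3 = 8
  Digit '1' (value 1) x 2^2 = 4
  Digit '0' (value 0) x 2^1 = 0
  Digit '0' (value 0) x 2^0 = 0
Sum = 7388

7388


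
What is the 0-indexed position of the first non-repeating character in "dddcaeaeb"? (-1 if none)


Input: dddcaeaeb
Character frequencies:
  'a': 2
  'b': 1
  'c': 1
  'd': 3
  'e': 2
Scanning left to right for freq == 1:
  Position 0 ('d'): freq=3, skip
  Position 1 ('d'): freq=3, skip
  Position 2 ('d'): freq=3, skip
  Position 3 ('c'): unique! => answer = 3

3


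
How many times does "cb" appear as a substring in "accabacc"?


Searching for "cb" in "accabacc"
Scanning each position:
  Position 0: "ac" => no
  Position 1: "cc" => no
  Position 2: "ca" => no
  Position 3: "ab" => no
  Position 4: "ba" => no
  Position 5: "ac" => no
  Position 6: "cc" => no
Total occurrences: 0

0


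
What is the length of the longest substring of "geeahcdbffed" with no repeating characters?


Input: "geeahcdbffed"
Sliding window (track last position of each char):
  Position 0 ('g'): window [0,0] length 1 -- new best
  Position 1 ('e'): window [0,1] length 2 -- new best
  Position 2 ('e'): repeat (last at 1), move window start to 2
  Position 2 ('e'): window [2,2] length 1
  Position 3 ('a'): window [2,3] length 2
  Position 4 ('h'): window [2,4] length 3 -- new best
  Position 5 ('c'): window [2,5] length 4 -- new best
  Position 6 ('d'): window [2,6] length 5 -- new best
  Position 7 ('b'): window [2,7] length 6 -- new best
  Position 8 ('f'): window [2,8] length 7 -- new best
  Position 9 ('f'): repeat (last at 8), move window start to 9
  Position 9 ('f'): window [9,9] length 1
  Position 10 ('e'): window [9,10] length 2
  Position 11 ('d'): window [9,11] length 3
Longest substring with no repeats: "eahcdbf" with length 7

7


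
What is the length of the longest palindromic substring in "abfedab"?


Input: "abfedab"
Checking substrings for palindromes:
  No multi-char palindromic substrings found
Longest palindromic substring: "a" with length 1

1


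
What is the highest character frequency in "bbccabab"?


Input: bbccabab
Character counts:
  'a': 2
  'b': 4
  'c': 2
Maximum frequency: 4

4


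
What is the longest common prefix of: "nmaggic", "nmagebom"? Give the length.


Words: nmaggic, nmagebom
  Position 0: all 'n' => match
  Position 1: all 'm' => match
  Position 2: all 'a' => match
  Position 3: all 'g' => match
  Position 4: ('g', 'e') => mismatch, stop
LCP = "nmag" (length 4)

4


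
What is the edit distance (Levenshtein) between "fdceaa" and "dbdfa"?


Computing edit distance: "fdceaa" -> "dbdfa"
DP table:
           d    b    d    f    a
      0    1    2    3    4    5
  f   1    1    2    3    3    4
  d   2    1    2    2    3    4
  c   3    2    2    3    3    4
  e   4    3    3    3    4    4
  a   5    4    4    4    4    4
  a   6    5    5    5    5    4
Edit distance = dp[6][5] = 4

4


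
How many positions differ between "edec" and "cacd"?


Comparing "edec" and "cacd" position by position:
  Position 0: 'e' vs 'c' => DIFFER
  Position 1: 'd' vs 'a' => DIFFER
  Position 2: 'e' vs 'c' => DIFFER
  Position 3: 'c' vs 'd' => DIFFER
Positions that differ: 4

4


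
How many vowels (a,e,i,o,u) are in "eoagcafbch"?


Input: eoagcafbch
Checking each character:
  'e' at position 0: vowel (running total: 1)
  'o' at position 1: vowel (running total: 2)
  'a' at position 2: vowel (running total: 3)
  'g' at position 3: consonant
  'c' at position 4: consonant
  'a' at position 5: vowel (running total: 4)
  'f' at position 6: consonant
  'b' at position 7: consonant
  'c' at position 8: consonant
  'h' at position 9: consonant
Total vowels: 4

4


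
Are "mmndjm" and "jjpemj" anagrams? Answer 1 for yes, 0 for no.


Strings: "mmndjm", "jjpemj"
Sorted first:  djmmmn
Sorted second: ejjjmp
Differ at position 0: 'd' vs 'e' => not anagrams

0


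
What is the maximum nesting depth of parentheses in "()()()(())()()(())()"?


Input: "()()()(())()()(())()"
Tracking depth:
  Position 0 '(': depth becomes 1
  Position 1 ')': depth becomes 0
  Position 2 '(': depth becomes 1
  Position 3 ')': depth becomes 0
  Position 4 '(': depth becomes 1
  Position 5 ')': depth becomes 0
  Position 6 '(': depth becomes 1
  Position 7 '(': depth becomes 2
  Position 8 ')': depth becomes 1
  Position 9 ')': depth becomes 0
  Position 10 '(': depth becomes 1
  Position 11 ')': depth becomes 0
  Position 12 '(': depth becomes 1
  Position 13 ')': depth becomes 0
  Position 14 '(': depth becomes 1
  Position 15 '(': depth becomes 2
  Position 16 ')': depth becomes 1
  Position 17 ')': depth becomes 0
  Position 18 '(': depth becomes 1
  Position 19 ')': depth becomes 0
Maximum depth reached: 2

2


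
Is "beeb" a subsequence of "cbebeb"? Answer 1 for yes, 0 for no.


Check if "beeb" is a subsequence of "cbebeb"
Greedy scan:
  Position 0 ('c'): no match needed
  Position 1 ('b'): matches sub[0] = 'b'
  Position 2 ('e'): matches sub[1] = 'e'
  Position 3 ('b'): no match needed
  Position 4 ('e'): matches sub[2] = 'e'
  Position 5 ('b'): matches sub[3] = 'b'
All 4 characters matched => is a subsequence

1


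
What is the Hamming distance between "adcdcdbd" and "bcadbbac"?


Comparing "adcdcdbd" and "bcadbbac" position by position:
  Position 0: 'a' vs 'b' => differ
  Position 1: 'd' vs 'c' => differ
  Position 2: 'c' vs 'a' => differ
  Position 3: 'd' vs 'd' => same
  Position 4: 'c' vs 'b' => differ
  Position 5: 'd' vs 'b' => differ
  Position 6: 'b' vs 'a' => differ
  Position 7: 'd' vs 'c' => differ
Total differences (Hamming distance): 7

7


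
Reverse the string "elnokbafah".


Input: elnokbafah
Reading characters right to left:
  Position 9: 'h'
  Position 8: 'a'
  Position 7: 'f'
  Position 6: 'a'
  Position 5: 'b'
  Position 4: 'k'
  Position 3: 'o'
  Position 2: 'n'
  Position 1: 'l'
  Position 0: 'e'
Reversed: hafabkonle

hafabkonle


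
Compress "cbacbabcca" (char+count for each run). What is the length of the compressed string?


Input: cbacbabcca
Runs:
  'c' x 1 => "c1"
  'b' x 1 => "b1"
  'a' x 1 => "a1"
  'c' x 1 => "c1"
  'b' x 1 => "b1"
  'a' x 1 => "a1"
  'b' x 1 => "b1"
  'c' x 2 => "c2"
  'a' x 1 => "a1"
Compressed: "c1b1a1c1b1a1b1c2a1"
Compressed length: 18

18


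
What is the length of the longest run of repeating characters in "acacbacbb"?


Input: "acacbacbb"
Scanning for longest run:
  Position 1 ('c'): new char, reset run to 1
  Position 2 ('a'): new char, reset run to 1
  Position 3 ('c'): new char, reset run to 1
  Position 4 ('b'): new char, reset run to 1
  Position 5 ('a'): new char, reset run to 1
  Position 6 ('c'): new char, reset run to 1
  Position 7 ('b'): new char, reset run to 1
  Position 8 ('b'): continues run of 'b', length=2
Longest run: 'b' with length 2

2


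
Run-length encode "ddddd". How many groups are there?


Input: ddddd
Scanning for consecutive runs:
  Group 1: 'd' x 5 (positions 0-4)
Total groups: 1

1


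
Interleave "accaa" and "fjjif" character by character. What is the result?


Interleaving "accaa" and "fjjif":
  Position 0: 'a' from first, 'f' from second => "af"
  Position 1: 'c' from first, 'j' from second => "cj"
  Position 2: 'c' from first, 'j' from second => "cj"
  Position 3: 'a' from first, 'i' from second => "ai"
  Position 4: 'a' from first, 'f' from second => "af"
Result: afcjcjaiaf

afcjcjaiaf


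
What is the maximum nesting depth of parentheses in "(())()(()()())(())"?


Input: "(())()(()()())(())"
Tracking depth:
  Position 0 '(': depth becomes 1
  Position 1 '(': depth becomes 2
  Position 2 ')': depth becomes 1
  Position 3 ')': depth becomes 0
  Position 4 '(': depth becomes 1
  Position 5 ')': depth becomes 0
  Position 6 '(': depth becomes 1
  Position 7 '(': depth becomes 2
  Position 8 ')': depth becomes 1
  Position 9 '(': depth becomes 2
  Position 10 ')': depth becomes 1
  Position 11 '(': depth becomes 2
  Position 12 ')': depth becomes 1
  Position 13 ')': depth becomes 0
  Position 14 '(': depth becomes 1
  Position 15 '(': depth becomes 2
  Position 16 ')': depth becomes 1
  Position 17 ')': depth becomes 0
Maximum depth reached: 2

2


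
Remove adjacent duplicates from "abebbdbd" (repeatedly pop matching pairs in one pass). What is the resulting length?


Input: abebbdbd
Stack-based adjacent duplicate removal:
  Read 'a': push. Stack: a
  Read 'b': push. Stack: ab
  Read 'e': push. Stack: abe
  Read 'b': push. Stack: abeb
  Read 'b': matches stack top 'b' => pop. Stack: abe
  Read 'd': push. Stack: abed
  Read 'b': push. Stack: abedb
  Read 'd': push. Stack: abedbd
Final stack: "abedbd" (length 6)

6


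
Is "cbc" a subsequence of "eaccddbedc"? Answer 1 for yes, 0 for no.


Check if "cbc" is a subsequence of "eaccddbedc"
Greedy scan:
  Position 0 ('e'): no match needed
  Position 1 ('a'): no match needed
  Position 2 ('c'): matches sub[0] = 'c'
  Position 3 ('c'): no match needed
  Position 4 ('d'): no match needed
  Position 5 ('d'): no match needed
  Position 6 ('b'): matches sub[1] = 'b'
  Position 7 ('e'): no match needed
  Position 8 ('d'): no match needed
  Position 9 ('c'): matches sub[2] = 'c'
All 3 characters matched => is a subsequence

1


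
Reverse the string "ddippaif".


Input: ddippaif
Reading characters right to left:
  Position 7: 'f'
  Position 6: 'i'
  Position 5: 'a'
  Position 4: 'p'
  Position 3: 'p'
  Position 2: 'i'
  Position 1: 'd'
  Position 0: 'd'
Reversed: fiappidd

fiappidd


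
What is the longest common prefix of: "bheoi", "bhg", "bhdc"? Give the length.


Words: bheoi, bhg, bhdc
  Position 0: all 'b' => match
  Position 1: all 'h' => match
  Position 2: ('e', 'g', 'd') => mismatch, stop
LCP = "bh" (length 2)

2


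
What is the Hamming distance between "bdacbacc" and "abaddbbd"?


Comparing "bdacbacc" and "abaddbbd" position by position:
  Position 0: 'b' vs 'a' => differ
  Position 1: 'd' vs 'b' => differ
  Position 2: 'a' vs 'a' => same
  Position 3: 'c' vs 'd' => differ
  Position 4: 'b' vs 'd' => differ
  Position 5: 'a' vs 'b' => differ
  Position 6: 'c' vs 'b' => differ
  Position 7: 'c' vs 'd' => differ
Total differences (Hamming distance): 7

7


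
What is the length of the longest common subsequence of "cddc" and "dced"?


LCS of "cddc" and "dced"
DP table:
           d    c    e    d
      0    0    0    0    0
  c   0    0    1    1    1
  d   0    1    1    1    2
  d   0    1    1    1    2
  c   0    1    2    2    2
LCS length = dp[4][4] = 2

2


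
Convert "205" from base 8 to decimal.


Input: "205" in base 8
Positional expansion:
  Digit '2' (value 2) x 8^2 = 128
  Digit '0' (value 0) x 8^1 = 0
  Digit '5' (value 5) x 8^0 = 5
Sum = 133

133


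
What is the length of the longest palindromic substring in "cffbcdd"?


Input: "cffbcdd"
Checking substrings for palindromes:
  [1:3] "ff" (len 2) => palindrome
  [5:7] "dd" (len 2) => palindrome
Longest palindromic substring: "ff" with length 2

2


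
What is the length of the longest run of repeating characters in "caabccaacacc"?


Input: "caabccaacacc"
Scanning for longest run:
  Position 1 ('a'): new char, reset run to 1
  Position 2 ('a'): continues run of 'a', length=2
  Position 3 ('b'): new char, reset run to 1
  Position 4 ('c'): new char, reset run to 1
  Position 5 ('c'): continues run of 'c', length=2
  Position 6 ('a'): new char, reset run to 1
  Position 7 ('a'): continues run of 'a', length=2
  Position 8 ('c'): new char, reset run to 1
  Position 9 ('a'): new char, reset run to 1
  Position 10 ('c'): new char, reset run to 1
  Position 11 ('c'): continues run of 'c', length=2
Longest run: 'a' with length 2

2


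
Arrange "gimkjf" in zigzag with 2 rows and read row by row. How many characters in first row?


Zigzag "gimkjf" into 2 rows:
Placing characters:
  'g' => row 0
  'i' => row 1
  'm' => row 0
  'k' => row 1
  'j' => row 0
  'f' => row 1
Rows:
  Row 0: "gmj"
  Row 1: "ikf"
First row length: 3

3


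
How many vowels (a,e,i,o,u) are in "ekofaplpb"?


Input: ekofaplpb
Checking each character:
  'e' at position 0: vowel (running total: 1)
  'k' at position 1: consonant
  'o' at position 2: vowel (running total: 2)
  'f' at position 3: consonant
  'a' at position 4: vowel (running total: 3)
  'p' at position 5: consonant
  'l' at position 6: consonant
  'p' at position 7: consonant
  'b' at position 8: consonant
Total vowels: 3

3


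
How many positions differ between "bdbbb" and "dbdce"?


Comparing "bdbbb" and "dbdce" position by position:
  Position 0: 'b' vs 'd' => DIFFER
  Position 1: 'd' vs 'b' => DIFFER
  Position 2: 'b' vs 'd' => DIFFER
  Position 3: 'b' vs 'c' => DIFFER
  Position 4: 'b' vs 'e' => DIFFER
Positions that differ: 5

5


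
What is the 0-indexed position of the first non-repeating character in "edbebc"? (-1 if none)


Input: edbebc
Character frequencies:
  'b': 2
  'c': 1
  'd': 1
  'e': 2
Scanning left to right for freq == 1:
  Position 0 ('e'): freq=2, skip
  Position 1 ('d'): unique! => answer = 1

1


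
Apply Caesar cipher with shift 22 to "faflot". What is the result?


Caesar cipher: shift "faflot" by 22
  'f' (pos 5) + 22 = pos 1 = 'b'
  'a' (pos 0) + 22 = pos 22 = 'w'
  'f' (pos 5) + 22 = pos 1 = 'b'
  'l' (pos 11) + 22 = pos 7 = 'h'
  'o' (pos 14) + 22 = pos 10 = 'k'
  't' (pos 19) + 22 = pos 15 = 'p'
Result: bwbhkp

bwbhkp


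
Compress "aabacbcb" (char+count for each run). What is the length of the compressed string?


Input: aabacbcb
Runs:
  'a' x 2 => "a2"
  'b' x 1 => "b1"
  'a' x 1 => "a1"
  'c' x 1 => "c1"
  'b' x 1 => "b1"
  'c' x 1 => "c1"
  'b' x 1 => "b1"
Compressed: "a2b1a1c1b1c1b1"
Compressed length: 14

14


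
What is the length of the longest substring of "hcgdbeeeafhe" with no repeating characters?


Input: "hcgdbeeeafhe"
Sliding window (track last position of each char):
  Position 0 ('h'): window [0,0] length 1 -- new best
  Position 1 ('c'): window [0,1] length 2 -- new best
  Position 2 ('g'): window [0,2] length 3 -- new best
  Position 3 ('d'): window [0,3] length 4 -- new best
  Position 4 ('b'): window [0,4] length 5 -- new best
  Position 5 ('e'): window [0,5] length 6 -- new best
  Position 6 ('e'): repeat (last at 5), move window start to 6
  Position 6 ('e'): window [6,6] length 1
  Position 7 ('e'): repeat (last at 6), move window start to 7
  Position 7 ('e'): window [7,7] length 1
  Position 8 ('a'): window [7,8] length 2
  Position 9 ('f'): window [7,9] length 3
  Position 10 ('h'): window [7,10] length 4
  Position 11 ('e'): repeat (last at 7), move window start to 8
  Position 11 ('e'): window [8,11] length 4
Longest substring with no repeats: "hcgdbe" with length 6

6


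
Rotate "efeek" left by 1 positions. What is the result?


Input: "efeek", rotate left by 1
First 1 characters: "e"
Remaining characters: "feek"
Concatenate remaining + first: "feek" + "e" = "feeke"

feeke


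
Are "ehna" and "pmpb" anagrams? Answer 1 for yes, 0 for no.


Strings: "ehna", "pmpb"
Sorted first:  aehn
Sorted second: bmpp
Differ at position 0: 'a' vs 'b' => not anagrams

0


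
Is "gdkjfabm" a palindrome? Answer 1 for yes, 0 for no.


Input: gdkjfabm
Reversed: mbafjkdg
  Compare pos 0 ('g') with pos 7 ('m'): MISMATCH
  Compare pos 1 ('d') with pos 6 ('b'): MISMATCH
  Compare pos 2 ('k') with pos 5 ('a'): MISMATCH
  Compare pos 3 ('j') with pos 4 ('f'): MISMATCH
Result: not a palindrome

0


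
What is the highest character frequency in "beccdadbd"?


Input: beccdadbd
Character counts:
  'a': 1
  'b': 2
  'c': 2
  'd': 3
  'e': 1
Maximum frequency: 3

3


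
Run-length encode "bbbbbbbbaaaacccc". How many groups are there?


Input: bbbbbbbbaaaacccc
Scanning for consecutive runs:
  Group 1: 'b' x 8 (positions 0-7)
  Group 2: 'a' x 4 (positions 8-11)
  Group 3: 'c' x 4 (positions 12-15)
Total groups: 3

3


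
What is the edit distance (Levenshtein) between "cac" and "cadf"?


Computing edit distance: "cac" -> "cadf"
DP table:
           c    a    d    f
      0    1    2    3    4
  c   1    0    1    2    3
  a   2    1    0    1    2
  c   3    2    1    1    2
Edit distance = dp[3][4] = 2

2


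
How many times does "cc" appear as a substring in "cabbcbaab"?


Searching for "cc" in "cabbcbaab"
Scanning each position:
  Position 0: "ca" => no
  Position 1: "ab" => no
  Position 2: "bb" => no
  Position 3: "bc" => no
  Position 4: "cb" => no
  Position 5: "ba" => no
  Position 6: "aa" => no
  Position 7: "ab" => no
Total occurrences: 0

0


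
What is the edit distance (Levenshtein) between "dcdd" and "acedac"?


Computing edit distance: "dcdd" -> "acedac"
DP table:
           a    c    e    d    a    c
      0    1    2    3    4    5    6
  d   1    1    2    3    3    4    5
  c   2    2    1    2    3    4    4
  d   3    3    2    2    2    3    4
  d   4    4    3    3    2    3    4
Edit distance = dp[4][6] = 4

4


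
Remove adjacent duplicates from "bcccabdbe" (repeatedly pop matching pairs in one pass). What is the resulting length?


Input: bcccabdbe
Stack-based adjacent duplicate removal:
  Read 'b': push. Stack: b
  Read 'c': push. Stack: bc
  Read 'c': matches stack top 'c' => pop. Stack: b
  Read 'c': push. Stack: bc
  Read 'a': push. Stack: bca
  Read 'b': push. Stack: bcab
  Read 'd': push. Stack: bcabd
  Read 'b': push. Stack: bcabdb
  Read 'e': push. Stack: bcabdbe
Final stack: "bcabdbe" (length 7)

7


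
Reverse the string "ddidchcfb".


Input: ddidchcfb
Reading characters right to left:
  Position 8: 'b'
  Position 7: 'f'
  Position 6: 'c'
  Position 5: 'h'
  Position 4: 'c'
  Position 3: 'd'
  Position 2: 'i'
  Position 1: 'd'
  Position 0: 'd'
Reversed: bfchcdidd

bfchcdidd


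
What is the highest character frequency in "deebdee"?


Input: deebdee
Character counts:
  'b': 1
  'd': 2
  'e': 4
Maximum frequency: 4

4


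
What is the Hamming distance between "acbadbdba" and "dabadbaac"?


Comparing "acbadbdba" and "dabadbaac" position by position:
  Position 0: 'a' vs 'd' => differ
  Position 1: 'c' vs 'a' => differ
  Position 2: 'b' vs 'b' => same
  Position 3: 'a' vs 'a' => same
  Position 4: 'd' vs 'd' => same
  Position 5: 'b' vs 'b' => same
  Position 6: 'd' vs 'a' => differ
  Position 7: 'b' vs 'a' => differ
  Position 8: 'a' vs 'c' => differ
Total differences (Hamming distance): 5

5


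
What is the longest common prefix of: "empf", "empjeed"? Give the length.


Words: empf, empjeed
  Position 0: all 'e' => match
  Position 1: all 'm' => match
  Position 2: all 'p' => match
  Position 3: ('f', 'j') => mismatch, stop
LCP = "emp" (length 3)

3


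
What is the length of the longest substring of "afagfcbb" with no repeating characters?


Input: "afagfcbb"
Sliding window (track last position of each char):
  Position 0 ('a'): window [0,0] length 1 -- new best
  Position 1 ('f'): window [0,1] length 2 -- new best
  Position 2 ('a'): repeat (last at 0), move window start to 1
  Position 2 ('a'): window [1,2] length 2
  Position 3 ('g'): window [1,3] length 3 -- new best
  Position 4 ('f'): repeat (last at 1), move window start to 2
  Position 4 ('f'): window [2,4] length 3
  Position 5 ('c'): window [2,5] length 4 -- new best
  Position 6 ('b'): window [2,6] length 5 -- new best
  Position 7 ('b'): repeat (last at 6), move window start to 7
  Position 7 ('b'): window [7,7] length 1
Longest substring with no repeats: "agfcb" with length 5

5


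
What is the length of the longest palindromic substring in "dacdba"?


Input: "dacdba"
Checking substrings for palindromes:
  No multi-char palindromic substrings found
Longest palindromic substring: "d" with length 1

1


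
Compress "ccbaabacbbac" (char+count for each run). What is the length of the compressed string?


Input: ccbaabacbbac
Runs:
  'c' x 2 => "c2"
  'b' x 1 => "b1"
  'a' x 2 => "a2"
  'b' x 1 => "b1"
  'a' x 1 => "a1"
  'c' x 1 => "c1"
  'b' x 2 => "b2"
  'a' x 1 => "a1"
  'c' x 1 => "c1"
Compressed: "c2b1a2b1a1c1b2a1c1"
Compressed length: 18

18


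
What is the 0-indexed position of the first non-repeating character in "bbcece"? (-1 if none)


Input: bbcece
Character frequencies:
  'b': 2
  'c': 2
  'e': 2
Scanning left to right for freq == 1:
  Position 0 ('b'): freq=2, skip
  Position 1 ('b'): freq=2, skip
  Position 2 ('c'): freq=2, skip
  Position 3 ('e'): freq=2, skip
  Position 4 ('c'): freq=2, skip
  Position 5 ('e'): freq=2, skip
  No unique character found => answer = -1

-1


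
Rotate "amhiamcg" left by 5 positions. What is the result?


Input: "amhiamcg", rotate left by 5
First 5 characters: "amhia"
Remaining characters: "mcg"
Concatenate remaining + first: "mcg" + "amhia" = "mcgamhia"

mcgamhia


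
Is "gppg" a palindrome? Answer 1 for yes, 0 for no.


Input: gppg
Reversed: gppg
  Compare pos 0 ('g') with pos 3 ('g'): match
  Compare pos 1 ('p') with pos 2 ('p'): match
Result: palindrome

1


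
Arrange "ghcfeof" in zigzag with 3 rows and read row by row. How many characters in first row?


Zigzag "ghcfeof" into 3 rows:
Placing characters:
  'g' => row 0
  'h' => row 1
  'c' => row 2
  'f' => row 1
  'e' => row 0
  'o' => row 1
  'f' => row 2
Rows:
  Row 0: "ge"
  Row 1: "hfo"
  Row 2: "cf"
First row length: 2

2


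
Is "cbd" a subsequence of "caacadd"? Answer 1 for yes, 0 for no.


Check if "cbd" is a subsequence of "caacadd"
Greedy scan:
  Position 0 ('c'): matches sub[0] = 'c'
  Position 1 ('a'): no match needed
  Position 2 ('a'): no match needed
  Position 3 ('c'): no match needed
  Position 4 ('a'): no match needed
  Position 5 ('d'): no match needed
  Position 6 ('d'): no match needed
Only matched 1/3 characters => not a subsequence

0


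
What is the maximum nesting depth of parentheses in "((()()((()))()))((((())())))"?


Input: "((()()((()))()))((((())())))"
Tracking depth:
  Position 0 '(': depth becomes 1
  Position 1 '(': depth becomes 2
  Position 2 '(': depth becomes 3
  Position 3 ')': depth becomes 2
  Position 4 '(': depth becomes 3
  Position 5 ')': depth becomes 2
  Position 6 '(': depth becomes 3
  Position 7 '(': depth becomes 4
  Position 8 '(': depth becomes 5
  Position 9 ')': depth becomes 4
  Position 10 ')': depth becomes 3
  Position 11 ')': depth becomes 2
  Position 12 '(': depth becomes 3
  Position 13 ')': depth becomes 2
  Position 14 ')': depth becomes 1
  Position 15 ')': depth becomes 0
  Position 16 '(': depth becomes 1
  Position 17 '(': depth becomes 2
  Position 18 '(': depth becomes 3
  Position 19 '(': depth becomes 4
  Position 20 '(': depth becomes 5
  Position 21 ')': depth becomes 4
  Position 22 ')': depth becomes 3
  Position 23 '(': depth becomes 4
  Position 24 ')': depth becomes 3
  Position 25 ')': depth becomes 2
  Position 26 ')': depth becomes 1
  Position 27 ')': depth becomes 0
Maximum depth reached: 5

5


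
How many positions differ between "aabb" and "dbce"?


Comparing "aabb" and "dbce" position by position:
  Position 0: 'a' vs 'd' => DIFFER
  Position 1: 'a' vs 'b' => DIFFER
  Position 2: 'b' vs 'c' => DIFFER
  Position 3: 'b' vs 'e' => DIFFER
Positions that differ: 4

4


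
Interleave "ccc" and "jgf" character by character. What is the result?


Interleaving "ccc" and "jgf":
  Position 0: 'c' from first, 'j' from second => "cj"
  Position 1: 'c' from first, 'g' from second => "cg"
  Position 2: 'c' from first, 'f' from second => "cf"
Result: cjcgcf

cjcgcf


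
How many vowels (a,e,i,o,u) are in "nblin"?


Input: nblin
Checking each character:
  'n' at position 0: consonant
  'b' at position 1: consonant
  'l' at position 2: consonant
  'i' at position 3: vowel (running total: 1)
  'n' at position 4: consonant
Total vowels: 1

1


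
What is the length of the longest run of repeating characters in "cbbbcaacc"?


Input: "cbbbcaacc"
Scanning for longest run:
  Position 1 ('b'): new char, reset run to 1
  Position 2 ('b'): continues run of 'b', length=2
  Position 3 ('b'): continues run of 'b', length=3
  Position 4 ('c'): new char, reset run to 1
  Position 5 ('a'): new char, reset run to 1
  Position 6 ('a'): continues run of 'a', length=2
  Position 7 ('c'): new char, reset run to 1
  Position 8 ('c'): continues run of 'c', length=2
Longest run: 'b' with length 3

3


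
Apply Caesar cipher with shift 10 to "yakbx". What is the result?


Caesar cipher: shift "yakbx" by 10
  'y' (pos 24) + 10 = pos 8 = 'i'
  'a' (pos 0) + 10 = pos 10 = 'k'
  'k' (pos 10) + 10 = pos 20 = 'u'
  'b' (pos 1) + 10 = pos 11 = 'l'
  'x' (pos 23) + 10 = pos 7 = 'h'
Result: ikulh

ikulh


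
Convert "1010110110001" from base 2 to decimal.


Input: "1010110110001" in base 2
Positional expansion:
  Digit '1' (value 1) x 2^12 = 4096
  Digit '0' (value 0) x 2^11 = 0
  Digit '1' (value 1) x 2^10 = 1024
  Digit '0' (value 0) x 2^9 = 0
  Digit '1' (value 1) x 2^8 = 256
  Digit '1' (value 1) x 2^7 = 128
  Digit '0' (value 0) x 2^6 = 0
  Digit '1' (value 1) x 2^5 = 32
  Digit '1' (value 1) x 2^4 = 16
  Digit '0' (value 0) x 2^3 = 0
  Digit '0' (value 0) x 2^2 = 0
  Digit '0' (value 0) x 2^1 = 0
  Digit '1' (value 1) x 2^0 = 1
Sum = 5553

5553


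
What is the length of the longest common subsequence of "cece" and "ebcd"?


LCS of "cece" and "ebcd"
DP table:
           e    b    c    d
      0    0    0    0    0
  c   0    0    0    1    1
  e   0    1    1    1    1
  c   0    1    1    2    2
  e   0    1    1    2    2
LCS length = dp[4][4] = 2

2


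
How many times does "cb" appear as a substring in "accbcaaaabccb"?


Searching for "cb" in "accbcaaaabccb"
Scanning each position:
  Position 0: "ac" => no
  Position 1: "cc" => no
  Position 2: "cb" => MATCH
  Position 3: "bc" => no
  Position 4: "ca" => no
  Position 5: "aa" => no
  Position 6: "aa" => no
  Position 7: "aa" => no
  Position 8: "ab" => no
  Position 9: "bc" => no
  Position 10: "cc" => no
  Position 11: "cb" => MATCH
Total occurrences: 2

2


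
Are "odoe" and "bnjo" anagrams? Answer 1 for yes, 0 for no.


Strings: "odoe", "bnjo"
Sorted first:  deoo
Sorted second: bjno
Differ at position 0: 'd' vs 'b' => not anagrams

0


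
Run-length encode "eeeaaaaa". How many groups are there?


Input: eeeaaaaa
Scanning for consecutive runs:
  Group 1: 'e' x 3 (positions 0-2)
  Group 2: 'a' x 5 (positions 3-7)
Total groups: 2

2


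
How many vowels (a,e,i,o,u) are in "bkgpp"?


Input: bkgpp
Checking each character:
  'b' at position 0: consonant
  'k' at position 1: consonant
  'g' at position 2: consonant
  'p' at position 3: consonant
  'p' at position 4: consonant
Total vowels: 0

0


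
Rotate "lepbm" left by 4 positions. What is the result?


Input: "lepbm", rotate left by 4
First 4 characters: "lepb"
Remaining characters: "m"
Concatenate remaining + first: "m" + "lepb" = "mlepb"

mlepb


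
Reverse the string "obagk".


Input: obagk
Reading characters right to left:
  Position 4: 'k'
  Position 3: 'g'
  Position 2: 'a'
  Position 1: 'b'
  Position 0: 'o'
Reversed: kgabo

kgabo


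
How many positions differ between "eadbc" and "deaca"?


Comparing "eadbc" and "deaca" position by position:
  Position 0: 'e' vs 'd' => DIFFER
  Position 1: 'a' vs 'e' => DIFFER
  Position 2: 'd' vs 'a' => DIFFER
  Position 3: 'b' vs 'c' => DIFFER
  Position 4: 'c' vs 'a' => DIFFER
Positions that differ: 5

5


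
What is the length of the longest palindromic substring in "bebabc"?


Input: "bebabc"
Checking substrings for palindromes:
  [0:3] "beb" (len 3) => palindrome
  [2:5] "bab" (len 3) => palindrome
Longest palindromic substring: "beb" with length 3

3


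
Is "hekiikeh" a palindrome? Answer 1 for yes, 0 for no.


Input: hekiikeh
Reversed: hekiikeh
  Compare pos 0 ('h') with pos 7 ('h'): match
  Compare pos 1 ('e') with pos 6 ('e'): match
  Compare pos 2 ('k') with pos 5 ('k'): match
  Compare pos 3 ('i') with pos 4 ('i'): match
Result: palindrome

1


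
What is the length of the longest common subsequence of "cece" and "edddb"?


LCS of "cece" and "edddb"
DP table:
           e    d    d    d    b
      0    0    0    0    0    0
  c   0    0    0    0    0    0
  e   0    1    1    1    1    1
  c   0    1    1    1    1    1
  e   0    1    1    1    1    1
LCS length = dp[4][5] = 1

1


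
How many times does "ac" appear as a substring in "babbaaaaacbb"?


Searching for "ac" in "babbaaaaacbb"
Scanning each position:
  Position 0: "ba" => no
  Position 1: "ab" => no
  Position 2: "bb" => no
  Position 3: "ba" => no
  Position 4: "aa" => no
  Position 5: "aa" => no
  Position 6: "aa" => no
  Position 7: "aa" => no
  Position 8: "ac" => MATCH
  Position 9: "cb" => no
  Position 10: "bb" => no
Total occurrences: 1

1


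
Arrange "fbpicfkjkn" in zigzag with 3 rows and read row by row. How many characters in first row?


Zigzag "fbpicfkjkn" into 3 rows:
Placing characters:
  'f' => row 0
  'b' => row 1
  'p' => row 2
  'i' => row 1
  'c' => row 0
  'f' => row 1
  'k' => row 2
  'j' => row 1
  'k' => row 0
  'n' => row 1
Rows:
  Row 0: "fck"
  Row 1: "bifjn"
  Row 2: "pk"
First row length: 3

3


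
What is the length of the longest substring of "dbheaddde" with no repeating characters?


Input: "dbheaddde"
Sliding window (track last position of each char):
  Position 0 ('d'): window [0,0] length 1 -- new best
  Position 1 ('b'): window [0,1] length 2 -- new best
  Position 2 ('h'): window [0,2] length 3 -- new best
  Position 3 ('e'): window [0,3] length 4 -- new best
  Position 4 ('a'): window [0,4] length 5 -- new best
  Position 5 ('d'): repeat (last at 0), move window start to 1
  Position 5 ('d'): window [1,5] length 5
  Position 6 ('d'): repeat (last at 5), move window start to 6
  Position 6 ('d'): window [6,6] length 1
  Position 7 ('d'): repeat (last at 6), move window start to 7
  Position 7 ('d'): window [7,7] length 1
  Position 8 ('e'): window [7,8] length 2
Longest substring with no repeats: "dbhea" with length 5

5


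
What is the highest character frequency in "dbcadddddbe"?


Input: dbcadddddbe
Character counts:
  'a': 1
  'b': 2
  'c': 1
  'd': 6
  'e': 1
Maximum frequency: 6

6


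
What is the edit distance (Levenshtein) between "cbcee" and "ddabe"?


Computing edit distance: "cbcee" -> "ddabe"
DP table:
           d    d    a    b    e
      0    1    2    3    4    5
  c   1    1    2    3    4    5
  b   2    2    2    3    3    4
  c   3    3    3    3    4    4
  e   4    4    4    4    4    4
  e   5    5    5    5    5    4
Edit distance = dp[5][5] = 4

4


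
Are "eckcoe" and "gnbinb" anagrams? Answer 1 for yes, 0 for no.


Strings: "eckcoe", "gnbinb"
Sorted first:  cceeko
Sorted second: bbginn
Differ at position 0: 'c' vs 'b' => not anagrams

0


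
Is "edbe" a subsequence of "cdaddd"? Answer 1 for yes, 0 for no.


Check if "edbe" is a subsequence of "cdaddd"
Greedy scan:
  Position 0 ('c'): no match needed
  Position 1 ('d'): no match needed
  Position 2 ('a'): no match needed
  Position 3 ('d'): no match needed
  Position 4 ('d'): no match needed
  Position 5 ('d'): no match needed
Only matched 0/4 characters => not a subsequence

0


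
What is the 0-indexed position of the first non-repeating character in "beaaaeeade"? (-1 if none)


Input: beaaaeeade
Character frequencies:
  'a': 4
  'b': 1
  'd': 1
  'e': 4
Scanning left to right for freq == 1:
  Position 0 ('b'): unique! => answer = 0

0


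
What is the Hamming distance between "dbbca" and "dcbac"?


Comparing "dbbca" and "dcbac" position by position:
  Position 0: 'd' vs 'd' => same
  Position 1: 'b' vs 'c' => differ
  Position 2: 'b' vs 'b' => same
  Position 3: 'c' vs 'a' => differ
  Position 4: 'a' vs 'c' => differ
Total differences (Hamming distance): 3

3


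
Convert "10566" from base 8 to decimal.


Input: "10566" in base 8
Positional expansion:
  Digit '1' (value 1) x 8^4 = 4096
  Digit '0' (value 0) x 8^3 = 0
  Digit '5' (value 5) x 8^2 = 320
  Digit '6' (value 6) x 8^1 = 48
  Digit '6' (value 6) x 8^0 = 6
Sum = 4470

4470


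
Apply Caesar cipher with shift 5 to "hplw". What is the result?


Caesar cipher: shift "hplw" by 5
  'h' (pos 7) + 5 = pos 12 = 'm'
  'p' (pos 15) + 5 = pos 20 = 'u'
  'l' (pos 11) + 5 = pos 16 = 'q'
  'w' (pos 22) + 5 = pos 1 = 'b'
Result: muqb

muqb
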